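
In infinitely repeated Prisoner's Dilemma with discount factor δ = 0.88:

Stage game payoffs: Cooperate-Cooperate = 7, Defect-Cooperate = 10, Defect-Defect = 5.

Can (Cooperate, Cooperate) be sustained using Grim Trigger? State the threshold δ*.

δ* = 0.6; since δ = 0.88 ≥ 0.6, cooperation can be sustained

Work:
For Grim Trigger:
Cooperate forever: 7/(1-δ)
Defect then punished: 10 + 5·δ/(1-δ)
Need: 7/(1-δ) ≥ 10 + 5·δ/(1-δ)
Solving: δ ≥ (T-R)/(T-P) = (10-7)/(10-5) = 0.6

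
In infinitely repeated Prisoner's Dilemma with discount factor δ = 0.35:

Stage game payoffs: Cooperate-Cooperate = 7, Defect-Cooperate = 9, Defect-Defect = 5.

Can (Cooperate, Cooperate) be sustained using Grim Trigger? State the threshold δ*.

δ* = 0.5; since δ = 0.35 < 0.5, cooperation cannot be sustained

Work:
For Grim Trigger:
Cooperate forever: 7/(1-δ)
Defect then punished: 9 + 5·δ/(1-δ)
Need: 7/(1-δ) ≥ 9 + 5·δ/(1-δ)
Solving: δ ≥ (T-R)/(T-P) = (9-7)/(9-5) = 0.5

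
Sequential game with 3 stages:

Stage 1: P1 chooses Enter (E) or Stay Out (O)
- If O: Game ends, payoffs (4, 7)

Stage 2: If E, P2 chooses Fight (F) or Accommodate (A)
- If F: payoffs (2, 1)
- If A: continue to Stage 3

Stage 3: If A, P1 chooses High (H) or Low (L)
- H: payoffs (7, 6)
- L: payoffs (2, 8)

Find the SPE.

SPE: (E, A, H); Outcome (7, 6)

Work:
Stage 3: P1 chooses H (7 vs 2)
Stage 2: P2: F->1, A->6 (anticipating H). Choose A
Stage 1: P1: O->4, E->7 (anticipating A, H). Choose E
SPE path: E -> A -> H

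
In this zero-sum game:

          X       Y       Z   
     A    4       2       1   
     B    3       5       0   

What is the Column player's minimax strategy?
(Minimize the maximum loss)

Column should play Z, value = 1

Work:
Column player minimizes Row's maximum payoff:
Column X: max payoff to Row = 4
Column Y: max payoff to Row = 5
Column Z: max payoff to Row = 1
Minimum is 1, achieved by column Z.
Minimax strategy: Z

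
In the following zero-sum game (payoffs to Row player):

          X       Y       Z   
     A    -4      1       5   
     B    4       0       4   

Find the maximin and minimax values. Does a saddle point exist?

Maximin = 0, Minimax = 1, Saddle: False

Work:
Row minimums: [-4, 0] → maximin = 0
Column maximums: [4, 1, 5] → minimax = 1
No saddle point (maximin ≠ minimax). Mixed strategy needed.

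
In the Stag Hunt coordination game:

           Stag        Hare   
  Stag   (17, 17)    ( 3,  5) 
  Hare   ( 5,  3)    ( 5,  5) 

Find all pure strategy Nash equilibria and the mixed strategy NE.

Pure NE: (Stag, Stag) and (Hare, Hare); Mixed NE: p = 0.1429, q = 0.1429

Work:
Check pure NE:
(Stag, Stag): (17, 17) - no unilateral deviation beneficial
(Hare, Hare): (5, 5) - no unilateral deviation beneficial
Mixed NE: P1 plays Stag with p = 0.1429, P2 plays Stag with q = 0.1429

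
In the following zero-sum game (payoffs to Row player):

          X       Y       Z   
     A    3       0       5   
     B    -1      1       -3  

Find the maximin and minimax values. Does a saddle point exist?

Maximin = 0, Minimax = 1, Saddle: False

Work:
Row minimums: [0, -3] → maximin = 0
Column maximums: [3, 1, 5] → minimax = 1
No saddle point (maximin ≠ minimax). Mixed strategy needed.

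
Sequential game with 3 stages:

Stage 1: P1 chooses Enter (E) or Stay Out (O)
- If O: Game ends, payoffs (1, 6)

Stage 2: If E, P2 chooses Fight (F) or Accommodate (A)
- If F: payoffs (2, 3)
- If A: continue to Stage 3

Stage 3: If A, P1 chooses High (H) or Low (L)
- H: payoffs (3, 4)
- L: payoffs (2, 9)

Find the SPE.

SPE: (E, A, H); Outcome (3, 4)

Work:
Stage 3: P1 chooses H (3 vs 2)
Stage 2: P2: F->3, A->4 (anticipating H). Choose A
Stage 1: P1: O->1, E->3 (anticipating A, H). Choose E
SPE path: E -> A -> H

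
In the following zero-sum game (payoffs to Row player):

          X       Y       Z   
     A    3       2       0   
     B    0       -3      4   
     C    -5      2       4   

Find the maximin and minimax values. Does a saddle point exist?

Maximin = 0, Minimax = 2, Saddle: False

Work:
Row minimums: [0, -3, -5] → maximin = 0
Column maximums: [3, 2, 4] → minimax = 2
No saddle point (maximin ≠ minimax). Mixed strategy needed.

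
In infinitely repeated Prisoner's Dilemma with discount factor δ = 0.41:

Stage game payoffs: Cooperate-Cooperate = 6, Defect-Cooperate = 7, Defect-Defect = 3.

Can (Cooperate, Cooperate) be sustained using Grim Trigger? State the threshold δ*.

δ* = 0.25; since δ = 0.41 ≥ 0.25, cooperation can be sustained

Work:
For Grim Trigger:
Cooperate forever: 6/(1-δ)
Defect then punished: 7 + 3·δ/(1-δ)
Need: 6/(1-δ) ≥ 7 + 3·δ/(1-δ)
Solving: δ ≥ (T-R)/(T-P) = (7-6)/(7-3) = 0.25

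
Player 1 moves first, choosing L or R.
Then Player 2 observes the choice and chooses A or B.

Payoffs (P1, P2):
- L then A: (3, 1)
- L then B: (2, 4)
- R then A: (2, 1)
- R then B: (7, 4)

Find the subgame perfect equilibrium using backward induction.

P1 plays R, P2 plays B after L and B after R; Payoff (7, 4)

Work:
Backward induction:
After L: P2 chooses B → P1 gets 2
After R: P2 chooses B → P1 gets 7
P1 chooses R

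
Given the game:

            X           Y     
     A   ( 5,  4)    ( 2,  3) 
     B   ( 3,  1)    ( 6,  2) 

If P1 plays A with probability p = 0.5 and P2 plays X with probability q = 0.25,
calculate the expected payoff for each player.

E[P1] = 4.0, E[P2] = 2.5

Work:
E[P1] = p·q·π₁(A,X) + p·(1-q)·π₁(A,Y) + (1-p)·q·π₁(B,X) + (1-p)·(1-q)·π₁(B,Y)
= 0.5·0.25·5 + 0.5·0.75·2 + 0.5·0.25·3 + 0.5·0.75·6
= 4.0

E[P2] = 2.5 (similar calculation)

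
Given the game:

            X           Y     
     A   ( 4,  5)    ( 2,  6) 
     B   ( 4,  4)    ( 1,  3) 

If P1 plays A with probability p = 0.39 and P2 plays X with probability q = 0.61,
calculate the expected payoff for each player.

E[P1] = 2.9821, E[P2] = 4.3042

Work:
E[P1] = p·q·π₁(A,X) + p·(1-q)·π₁(A,Y) + (1-p)·q·π₁(B,X) + (1-p)·(1-q)·π₁(B,Y)
= 0.39·0.61·4 + 0.39·0.39·2 + 0.61·0.61·4 + 0.61·0.39·1
= 2.9821

E[P2] = 4.3042 (similar calculation)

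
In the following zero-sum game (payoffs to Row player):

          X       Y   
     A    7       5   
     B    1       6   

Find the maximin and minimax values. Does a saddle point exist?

Maximin = 5, Minimax = 6, Saddle: False

Work:
Row minimums: [5, 1] → maximin = 5
Column maximums: [7, 6] → minimax = 6
No saddle point (maximin ≠ minimax). Mixed strategy needed.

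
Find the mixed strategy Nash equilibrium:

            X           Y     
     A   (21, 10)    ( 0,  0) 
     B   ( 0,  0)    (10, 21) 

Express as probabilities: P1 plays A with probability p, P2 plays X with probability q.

p = 0.6774, q = 0.3226

Work:
Find probabilities that make opponent indifferent:
P2 chooses q to make P1 indifferent between A and B
P1 chooses p to make P2 indifferent between X and Y
Mixed NE: P1 plays (A: 0.6774, B: 0.3226), P2 plays (X: 0.3226, Y: 0.6774)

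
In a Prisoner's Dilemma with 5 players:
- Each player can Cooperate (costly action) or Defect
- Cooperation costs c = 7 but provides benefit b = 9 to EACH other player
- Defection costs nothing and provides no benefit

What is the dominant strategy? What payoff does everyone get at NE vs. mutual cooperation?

Dominant: Defect; NE payoff = 0; Coop payoff = 29

Work:
Defect dominates (saves cost c = 7, benefit to others is external)
NE: All defect → everyone gets 0
If all cooperate: each receives (4)×9 - 7 = 29
Social dilemma: 29 > 0 but NE gives 0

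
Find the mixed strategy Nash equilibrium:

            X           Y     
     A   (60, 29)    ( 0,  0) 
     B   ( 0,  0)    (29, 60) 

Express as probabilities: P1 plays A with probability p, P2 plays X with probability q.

p = 0.6742, q = 0.3258

Work:
Find probabilities that make opponent indifferent:
P2 chooses q to make P1 indifferent between A and B
P1 chooses p to make P2 indifferent between X and Y
Mixed NE: P1 plays (A: 0.6742, B: 0.3258), P2 plays (X: 0.3258, Y: 0.6742)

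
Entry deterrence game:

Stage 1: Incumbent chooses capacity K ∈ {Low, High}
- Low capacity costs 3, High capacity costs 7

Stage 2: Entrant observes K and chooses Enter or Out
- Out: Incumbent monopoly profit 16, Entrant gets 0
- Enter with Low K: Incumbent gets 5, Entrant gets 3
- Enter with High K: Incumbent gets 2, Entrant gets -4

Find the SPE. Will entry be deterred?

SPE: (High, Enter|Low, Out|High); Entry deterred. Incumbent net profit = 9

Work:
After Low K: Entrant enters (3 > 0)
After High K: Entrant stays out (-4 < 0)
Incumbent: Low → 5−3=2, High → 16−7=9
Incumbent chooses High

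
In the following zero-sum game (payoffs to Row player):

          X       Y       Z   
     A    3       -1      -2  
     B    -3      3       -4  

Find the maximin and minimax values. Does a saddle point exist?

Maximin = -2, Minimax = -2, Saddle: True

Work:
Row minimums: [-2, -4] → maximin = -2
Column maximums: [3, 3, -2] → minimax = -2
Saddle point exists! Game value = -2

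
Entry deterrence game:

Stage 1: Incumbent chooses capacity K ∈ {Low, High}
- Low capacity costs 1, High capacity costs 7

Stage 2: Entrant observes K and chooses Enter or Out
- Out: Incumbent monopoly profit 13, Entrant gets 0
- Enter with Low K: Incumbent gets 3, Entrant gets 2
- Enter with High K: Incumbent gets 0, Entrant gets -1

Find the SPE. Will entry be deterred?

SPE: (High, Enter|Low, Out|High); Entry deterred. Incumbent net profit = 6

Work:
After Low K: Entrant enters (2 > 0)
After High K: Entrant stays out (-1 < 0)
Incumbent: Low → 3−1=2, High → 13−7=6
Incumbent chooses High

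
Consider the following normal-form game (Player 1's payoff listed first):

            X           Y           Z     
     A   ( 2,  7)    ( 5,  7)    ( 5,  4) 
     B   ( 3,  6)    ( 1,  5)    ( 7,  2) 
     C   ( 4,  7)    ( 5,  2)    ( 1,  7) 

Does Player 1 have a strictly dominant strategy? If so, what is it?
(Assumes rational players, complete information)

No strictly dominant strategy exists for Player 1

Work:
A strategy strictly dominates another if it gives a strictly higher payoff against every opponent action. Compare each pair of P1's strategies column-by-column:
  A vs B: [2 vs 3, 5 vs 1, 5 vs 7] → A does not strictly dominate B (column X: 2 ≤ 3)
  A vs C: [2 vs 4, 5 vs 5, 5 vs 1] → A does not strictly dominate C (column X: 2 ≤ 4)
  B vs A: [3 vs 2, 1 vs 5, 7 vs 5] → B does not strictly dominate A (column Y: 1 ≤ 5)
  B vs C: [3 vs 4, 1 vs 5, 7 vs 1] → B does not strictly dominate C (column X: 3 ≤ 4)
  C vs A: [4 vs 2, 5 vs 5, 1 vs 5] → C does not strictly dominate A (column Y: 5 ≤ 5)
  C vs B: [4 vs 3, 5 vs 1, 1 vs 7] → C does not strictly dominate B (column Z: 1 ≤ 7)
No single strategy strictly dominates all others → no strictly dominant strategy.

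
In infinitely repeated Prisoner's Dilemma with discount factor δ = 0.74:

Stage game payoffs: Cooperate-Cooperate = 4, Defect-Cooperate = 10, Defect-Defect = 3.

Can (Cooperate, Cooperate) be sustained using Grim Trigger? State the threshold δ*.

δ* = 0.8571; since δ = 0.74 < 0.8571, cooperation cannot be sustained

Work:
For Grim Trigger:
Cooperate forever: 4/(1-δ)
Defect then punished: 10 + 3·δ/(1-δ)
Need: 4/(1-δ) ≥ 10 + 3·δ/(1-δ)
Solving: δ ≥ (T-R)/(T-P) = (10-4)/(10-3) = 0.8571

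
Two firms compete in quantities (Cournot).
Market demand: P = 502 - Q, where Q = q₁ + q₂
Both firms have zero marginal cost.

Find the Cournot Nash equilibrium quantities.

q₁* = q₂* = 167.33; P* = 167.33

Work:
Profit: π_i = P·q_i = (a - q_i - q_j)·q_i
FOC: ∂π_i/∂q_i = a - 2q_i - q_j = 0
Reaction function: q_i = (502 - q_j)/2
Symmetry: q* = 502/3 = 167.33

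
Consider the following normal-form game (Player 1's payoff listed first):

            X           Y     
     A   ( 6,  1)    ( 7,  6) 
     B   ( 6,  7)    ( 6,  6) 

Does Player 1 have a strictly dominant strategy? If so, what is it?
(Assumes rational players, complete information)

No strictly dominant strategy exists for Player 1

Work:
A strategy strictly dominates another if it gives a strictly higher payoff against every opponent action. Compare each pair of P1's strategies column-by-column:
  A vs B: [6 vs 6, 7 vs 6] → A does not strictly dominate B (column X: 6 ≤ 6)
  B vs A: [6 vs 6, 6 vs 7] → B does not strictly dominate A (column X: 6 ≤ 6)
No single strategy strictly dominates all others → no strictly dominant strategy.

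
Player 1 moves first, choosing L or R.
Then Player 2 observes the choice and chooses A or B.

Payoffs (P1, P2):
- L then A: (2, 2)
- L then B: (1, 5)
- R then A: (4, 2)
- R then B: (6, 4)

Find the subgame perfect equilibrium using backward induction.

P1 plays R, P2 plays B after L and B after R; Payoff (6, 4)

Work:
Backward induction:
After L: P2 chooses B → P1 gets 1
After R: P2 chooses B → P1 gets 6
P1 chooses R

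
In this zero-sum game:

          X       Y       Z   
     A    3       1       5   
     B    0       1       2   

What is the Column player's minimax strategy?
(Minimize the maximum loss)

Column should play Y, value = 1

Work:
Column player minimizes Row's maximum payoff:
Column X: max payoff to Row = 3
Column Y: max payoff to Row = 1
Column Z: max payoff to Row = 5
Minimum is 1, achieved by column Y.
Minimax strategy: Y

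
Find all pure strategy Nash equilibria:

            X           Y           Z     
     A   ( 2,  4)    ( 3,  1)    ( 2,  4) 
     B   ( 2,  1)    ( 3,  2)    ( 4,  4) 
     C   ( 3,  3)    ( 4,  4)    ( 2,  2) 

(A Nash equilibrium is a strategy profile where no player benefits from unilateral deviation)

Nash equilibrium: (B, Z), (C, Y)

Work:
Best responses:
  P1 vs X: payoffs [2, 2, 3] → best response C (payoff 3)
  P1 vs Y: payoffs [3, 3, 4] → best response C (payoff 4)
  P1 vs Z: payoffs [2, 4, 2] → best response B (payoff 4)
  P2 vs A: payoffs [4, 1, 4] → best response X/Z (payoff 4)
  P2 vs B: payoffs [1, 2, 4] → best response Z (payoff 4)
  P2 vs C: payoffs [3, 4, 2] → best response Y (payoff 4)
Mutual best responses: (B,Z), (C,Y) → Nash equilibria.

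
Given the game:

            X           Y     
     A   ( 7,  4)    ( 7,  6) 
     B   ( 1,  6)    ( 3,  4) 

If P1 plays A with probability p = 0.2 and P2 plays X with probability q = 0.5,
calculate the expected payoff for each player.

E[P1] = 3.0, E[P2] = 5.0

Work:
E[P1] = p·q·π₁(A,X) + p·(1-q)·π₁(A,Y) + (1-p)·q·π₁(B,X) + (1-p)·(1-q)·π₁(B,Y)
= 0.2·0.5·7 + 0.2·0.5·7 + 0.8·0.5·1 + 0.8·0.5·3
= 3.0

E[P2] = 5.0 (similar calculation)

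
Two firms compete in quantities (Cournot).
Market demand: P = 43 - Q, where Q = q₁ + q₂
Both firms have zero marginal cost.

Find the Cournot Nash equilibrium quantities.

q₁* = q₂* = 14.33; P* = 14.33

Work:
Profit: π_i = P·q_i = (a - q_i - q_j)·q_i
FOC: ∂π_i/∂q_i = a - 2q_i - q_j = 0
Reaction function: q_i = (43 - q_j)/2
Symmetry: q* = 43/3 = 14.33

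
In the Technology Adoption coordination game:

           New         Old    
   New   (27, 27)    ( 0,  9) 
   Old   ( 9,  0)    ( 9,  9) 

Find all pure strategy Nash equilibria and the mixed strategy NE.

Pure NE: (New, New) and (Old, Old); Mixed NE: p = 0.3333, q = 0.3333

Work:
Check pure NE:
(New, New): (27, 27) - no unilateral deviation beneficial
(Old, Old): (9, 9) - no unilateral deviation beneficial
Mixed NE: P1 plays New with p = 0.3333, P2 plays New with q = 0.3333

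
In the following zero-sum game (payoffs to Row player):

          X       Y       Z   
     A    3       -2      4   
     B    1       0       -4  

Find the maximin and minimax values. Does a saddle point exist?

Maximin = -2, Minimax = 0, Saddle: False

Work:
Row minimums: [-2, -4] → maximin = -2
Column maximums: [3, 0, 4] → minimax = 0
No saddle point (maximin ≠ minimax). Mixed strategy needed.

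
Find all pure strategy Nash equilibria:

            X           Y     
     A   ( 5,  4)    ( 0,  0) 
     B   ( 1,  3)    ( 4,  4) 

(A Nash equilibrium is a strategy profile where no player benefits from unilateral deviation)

Nash equilibrium: (A, X), (B, Y)

Work:
Best responses:
  P1 vs X: payoffs [5, 1] → best response A (payoff 5)
  P1 vs Y: payoffs [0, 4] → best response B (payoff 4)
  P2 vs A: payoffs [4, 0] → best response X (payoff 4)
  P2 vs B: payoffs [3, 4] → best response Y (payoff 4)
Mutual best responses: (A,X), (B,Y) → Nash equilibria.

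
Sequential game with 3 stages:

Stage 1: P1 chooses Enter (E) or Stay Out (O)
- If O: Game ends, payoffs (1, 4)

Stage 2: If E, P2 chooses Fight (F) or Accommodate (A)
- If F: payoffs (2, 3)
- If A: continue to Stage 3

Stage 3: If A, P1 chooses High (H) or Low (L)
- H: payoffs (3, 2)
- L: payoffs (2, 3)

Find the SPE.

SPE: (E, F, H); Outcome (2, 3)

Work:
Stage 3: P1 chooses H (3 vs 2)
Stage 2: P2: F->3, A->2 (anticipating H). Choose F
Stage 1: P1: O->1, E->2 (anticipating F, H). Choose E
SPE path: E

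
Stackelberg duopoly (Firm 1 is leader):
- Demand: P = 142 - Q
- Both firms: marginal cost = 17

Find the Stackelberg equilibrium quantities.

q₁* (leader) = 62.5, q₂* (follower) = 31.25

Work:
Follower's reaction: q₂ = (a - c - q₁)/2
Leader substitutes: π₁ = q₁·(a - q₁ - (a-c-q₁)/2 - c)
FOC: q₁* = (142 - 17)/2 = 62.50
Then: q₂* = (142 - 17 - 62.5)/2 = 31.25
Leader has first-mover advantage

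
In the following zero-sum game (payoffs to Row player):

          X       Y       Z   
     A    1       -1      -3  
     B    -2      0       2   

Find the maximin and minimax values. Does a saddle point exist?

Maximin = -2, Minimax = 0, Saddle: False

Work:
Row minimums: [-3, -2] → maximin = -2
Column maximums: [1, 0, 2] → minimax = 0
No saddle point (maximin ≠ minimax). Mixed strategy needed.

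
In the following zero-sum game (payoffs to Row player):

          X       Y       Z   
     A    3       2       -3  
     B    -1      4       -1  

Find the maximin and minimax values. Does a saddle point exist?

Maximin = -1, Minimax = -1, Saddle: True

Work:
Row minimums: [-3, -1] → maximin = -1
Column maximums: [3, 4, -1] → minimax = -1
Saddle point exists! Game value = -1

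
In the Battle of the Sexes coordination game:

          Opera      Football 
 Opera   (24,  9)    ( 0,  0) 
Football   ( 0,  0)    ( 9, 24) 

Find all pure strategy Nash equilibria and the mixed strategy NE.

Pure NE: (Opera, Opera) and (Football, Football); Mixed NE: p = 0.7273, q = 0.2727

Work:
Check pure NE:
(Opera, Opera): (24, 9) - no unilateral deviation beneficial
(Football, Football): (9, 24) - no unilateral deviation beneficial
Mixed NE: P1 plays Opera with p = 0.7273, P2 plays Opera with q = 0.2727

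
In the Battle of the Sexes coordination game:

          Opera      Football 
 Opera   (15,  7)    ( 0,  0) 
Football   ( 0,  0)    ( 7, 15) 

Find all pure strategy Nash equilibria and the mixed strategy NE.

Pure NE: (Opera, Opera) and (Football, Football); Mixed NE: p = 0.6818, q = 0.3182

Work:
Check pure NE:
(Opera, Opera): (15, 7) - no unilateral deviation beneficial
(Football, Football): (7, 15) - no unilateral deviation beneficial
Mixed NE: P1 plays Opera with p = 0.6818, P2 plays Opera with q = 0.3182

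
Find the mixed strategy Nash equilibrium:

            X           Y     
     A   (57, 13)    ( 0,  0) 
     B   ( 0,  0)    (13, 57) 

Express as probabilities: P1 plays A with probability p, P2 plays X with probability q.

p = 0.8143, q = 0.1857

Work:
Find probabilities that make opponent indifferent:
P2 chooses q to make P1 indifferent between A and B
P1 chooses p to make P2 indifferent between X and Y
Mixed NE: P1 plays (A: 0.8143, B: 0.1857), P2 plays (X: 0.1857, Y: 0.8143)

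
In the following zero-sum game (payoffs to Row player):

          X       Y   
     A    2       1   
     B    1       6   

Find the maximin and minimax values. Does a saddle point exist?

Maximin = 1, Minimax = 2, Saddle: False

Work:
Row minimums: [1, 1] → maximin = 1
Column maximums: [2, 6] → minimax = 2
No saddle point (maximin ≠ minimax). Mixed strategy needed.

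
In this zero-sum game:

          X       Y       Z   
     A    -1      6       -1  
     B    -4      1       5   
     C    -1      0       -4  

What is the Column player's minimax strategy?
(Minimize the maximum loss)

Column should play X, value = -1

Work:
Column player minimizes Row's maximum payoff:
Column X: max payoff to Row = -1
Column Y: max payoff to Row = 6
Column Z: max payoff to Row = 5
Minimum is -1, achieved by column X.
Minimax strategy: X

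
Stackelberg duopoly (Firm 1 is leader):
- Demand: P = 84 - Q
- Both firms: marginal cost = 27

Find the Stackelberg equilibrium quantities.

q₁* (leader) = 28.5, q₂* (follower) = 14.25

Work:
Follower's reaction: q₂ = (a - c - q₁)/2
Leader substitutes: π₁ = q₁·(a - q₁ - (a-c-q₁)/2 - c)
FOC: q₁* = (84 - 27)/2 = 28.50
Then: q₂* = (84 - 27 - 28.5)/2 = 14.25
Leader has first-mover advantage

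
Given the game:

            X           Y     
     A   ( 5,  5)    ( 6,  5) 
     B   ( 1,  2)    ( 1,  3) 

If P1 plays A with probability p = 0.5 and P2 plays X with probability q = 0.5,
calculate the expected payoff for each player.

E[P1] = 3.25, E[P2] = 3.75

Work:
E[P1] = p·q·π₁(A,X) + p·(1-q)·π₁(A,Y) + (1-p)·q·π₁(B,X) + (1-p)·(1-q)·π₁(B,Y)
= 0.5·0.5·5 + 0.5·0.5·6 + 0.5·0.5·1 + 0.5·0.5·1
= 3.25

E[P2] = 3.75 (similar calculation)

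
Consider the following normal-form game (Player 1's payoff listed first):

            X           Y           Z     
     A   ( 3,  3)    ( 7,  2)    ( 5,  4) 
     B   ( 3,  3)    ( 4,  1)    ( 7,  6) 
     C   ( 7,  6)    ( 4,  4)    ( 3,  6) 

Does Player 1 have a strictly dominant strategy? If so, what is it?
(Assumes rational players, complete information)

No strictly dominant strategy exists for Player 1

Work:
A strategy strictly dominates another if it gives a strictly higher payoff against every opponent action. Compare each pair of P1's strategies column-by-column:
  A vs B: [3 vs 3, 7 vs 4, 5 vs 7] → A does not strictly dominate B (column X: 3 ≤ 3)
  A vs C: [3 vs 7, 7 vs 4, 5 vs 3] → A does not strictly dominate C (column X: 3 ≤ 7)
  B vs A: [3 vs 3, 4 vs 7, 7 vs 5] → B does not strictly dominate A (column X: 3 ≤ 3)
  B vs C: [3 vs 7, 4 vs 4, 7 vs 3] → B does not strictly dominate C (column X: 3 ≤ 7)
  C vs A: [7 vs 3, 4 vs 7, 3 vs 5] → C does not strictly dominate A (column Y: 4 ≤ 7)
  C vs B: [7 vs 3, 4 vs 4, 3 vs 7] → C does not strictly dominate B (column Y: 4 ≤ 4)
No single strategy strictly dominates all others → no strictly dominant strategy.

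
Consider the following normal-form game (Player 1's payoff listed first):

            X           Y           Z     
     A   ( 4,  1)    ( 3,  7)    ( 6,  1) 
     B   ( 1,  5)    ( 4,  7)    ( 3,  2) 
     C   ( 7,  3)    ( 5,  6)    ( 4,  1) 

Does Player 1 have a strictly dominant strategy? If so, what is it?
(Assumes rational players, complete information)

No strictly dominant strategy exists for Player 1

Work:
A strategy strictly dominates another if it gives a strictly higher payoff against every opponent action. Compare each pair of P1's strategies column-by-column:
  A vs B: [4 vs 1, 3 vs 4, 6 vs 3] → A does not strictly dominate B (column Y: 3 ≤ 4)
  A vs C: [4 vs 7, 3 vs 5, 6 vs 4] → A does not strictly dominate C (column X: 4 ≤ 7)
  B vs A: [1 vs 4, 4 vs 3, 3 vs 6] → B does not strictly dominate A (column X: 1 ≤ 4)
  B vs C: [1 vs 7, 4 vs 5, 3 vs 4] → B does not strictly dominate C (column X: 1 ≤ 7)
  C vs A: [7 vs 4, 5 vs 3, 4 vs 6] → C does not strictly dominate A (column Z: 4 ≤ 6)
  C vs B: [7 vs 1, 5 vs 4, 4 vs 3] → C strictly dominates B
No single strategy strictly dominates all others → no strictly dominant strategy.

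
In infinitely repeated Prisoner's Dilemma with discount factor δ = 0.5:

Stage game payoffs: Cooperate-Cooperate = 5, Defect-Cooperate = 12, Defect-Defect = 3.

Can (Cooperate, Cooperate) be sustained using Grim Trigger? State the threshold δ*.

δ* = 0.7778; since δ = 0.5 < 0.7778, cooperation cannot be sustained

Work:
For Grim Trigger:
Cooperate forever: 5/(1-δ)
Defect then punished: 12 + 3·δ/(1-δ)
Need: 5/(1-δ) ≥ 12 + 3·δ/(1-δ)
Solving: δ ≥ (T-R)/(T-P) = (12-5)/(12-3) = 0.7778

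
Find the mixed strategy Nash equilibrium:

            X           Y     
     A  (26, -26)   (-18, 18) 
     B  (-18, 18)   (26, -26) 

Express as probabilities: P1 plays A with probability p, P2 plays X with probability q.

p = 0.5, q = 0.5

Work:
Find probabilities that make opponent indifferent:
P2 chooses q to make P1 indifferent between A and B
P1 chooses p to make P2 indifferent between X and Y
Mixed NE: P1 plays (A: 0.5, B: 0.5), P2 plays (X: 0.5, Y: 0.5)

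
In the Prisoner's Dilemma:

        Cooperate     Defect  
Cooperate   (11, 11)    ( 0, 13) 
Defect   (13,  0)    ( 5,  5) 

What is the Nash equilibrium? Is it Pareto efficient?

(Defect, Defect) is NE; not Pareto efficient

Work:
Defect dominates Cooperate for both players:
If P2 cooperates: Defect (13) > Cooperate (11)
If P2 defects: Defect (5) > Cooperate (0)
NE: (Defect, Defect) with payoff (5, 5)
But (Cooperate, Cooperate) = (11, 11) Pareto dominates (5, 5)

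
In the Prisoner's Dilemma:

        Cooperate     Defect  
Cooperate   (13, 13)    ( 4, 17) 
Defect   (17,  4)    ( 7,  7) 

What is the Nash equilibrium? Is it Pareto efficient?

(Defect, Defect) is NE; not Pareto efficient

Work:
Defect dominates Cooperate for both players:
If P2 cooperates: Defect (17) > Cooperate (13)
If P2 defects: Defect (7) > Cooperate (4)
NE: (Defect, Defect) with payoff (7, 7)
But (Cooperate, Cooperate) = (13, 13) Pareto dominates (7, 7)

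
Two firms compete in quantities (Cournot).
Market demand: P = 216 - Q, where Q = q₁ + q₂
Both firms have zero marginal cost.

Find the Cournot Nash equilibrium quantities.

q₁* = q₂* = 72.0; P* = 72.0

Work:
Profit: π_i = P·q_i = (a - q_i - q_j)·q_i
FOC: ∂π_i/∂q_i = a - 2q_i - q_j = 0
Reaction function: q_i = (216 - q_j)/2
Symmetry: q* = 216/3 = 72.0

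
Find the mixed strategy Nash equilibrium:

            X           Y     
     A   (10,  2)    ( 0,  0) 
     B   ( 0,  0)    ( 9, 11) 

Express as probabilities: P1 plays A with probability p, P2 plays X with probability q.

p = 0.8462, q = 0.4737

Work:
Find probabilities that make opponent indifferent:
P2 chooses q to make P1 indifferent between A and B
P1 chooses p to make P2 indifferent between X and Y
Mixed NE: P1 plays (A: 0.8462, B: 0.1538), P2 plays (X: 0.4737, Y: 0.5263)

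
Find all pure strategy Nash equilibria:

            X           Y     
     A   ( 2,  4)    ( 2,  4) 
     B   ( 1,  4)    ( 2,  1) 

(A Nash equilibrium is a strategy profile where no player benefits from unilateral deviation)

Nash equilibrium: (A, X), (A, Y)

Work:
Best responses:
  P1 vs X: payoffs [2, 1] → best response A (payoff 2)
  P1 vs Y: payoffs [2, 2] → best response A/B (payoff 2)
  P2 vs A: payoffs [4, 4] → best response X/Y (payoff 4)
  P2 vs B: payoffs [4, 1] → best response X (payoff 4)
Mutual best responses: (A,X), (A,Y) → Nash equilibria.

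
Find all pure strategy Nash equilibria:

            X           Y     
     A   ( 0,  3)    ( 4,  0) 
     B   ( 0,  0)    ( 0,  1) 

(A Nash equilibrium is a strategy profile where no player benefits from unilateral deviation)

Nash equilibrium: (A, X)

Work:
Best responses:
  P1 vs X: payoffs [0, 0] → best response A/B (payoff 0)
  P1 vs Y: payoffs [4, 0] → best response A (payoff 4)
  P2 vs A: payoffs [3, 0] → best response X (payoff 3)
  P2 vs B: payoffs [0, 1] → best response Y (payoff 1)
Mutual best responses: (A,X) → Nash equilibria.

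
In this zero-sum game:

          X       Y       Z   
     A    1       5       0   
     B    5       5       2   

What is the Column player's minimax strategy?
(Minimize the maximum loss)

Column should play Z, value = 2

Work:
Column player minimizes Row's maximum payoff:
Column X: max payoff to Row = 5
Column Y: max payoff to Row = 5
Column Z: max payoff to Row = 2
Minimum is 2, achieved by column Z.
Minimax strategy: Z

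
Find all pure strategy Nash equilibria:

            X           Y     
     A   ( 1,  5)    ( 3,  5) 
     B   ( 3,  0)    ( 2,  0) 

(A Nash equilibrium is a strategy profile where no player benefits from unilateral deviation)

Nash equilibrium: (A, Y), (B, X)

Work:
Best responses:
  P1 vs X: payoffs [1, 3] → best response B (payoff 3)
  P1 vs Y: payoffs [3, 2] → best response A (payoff 3)
  P2 vs A: payoffs [5, 5] → best response X/Y (payoff 5)
  P2 vs B: payoffs [0, 0] → best response X/Y (payoff 0)
Mutual best responses: (A,Y), (B,X) → Nash equilibria.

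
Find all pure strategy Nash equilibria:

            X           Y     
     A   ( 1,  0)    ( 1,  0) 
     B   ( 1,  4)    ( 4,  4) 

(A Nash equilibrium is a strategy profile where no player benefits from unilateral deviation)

Nash equilibrium: (A, X), (B, X), (B, Y)

Work:
Best responses:
  P1 vs X: payoffs [1, 1] → best response A/B (payoff 1)
  P1 vs Y: payoffs [1, 4] → best response B (payoff 4)
  P2 vs A: payoffs [0, 0] → best response X/Y (payoff 0)
  P2 vs B: payoffs [4, 4] → best response X/Y (payoff 4)
Mutual best responses: (A,X), (B,X), (B,Y) → Nash equilibria.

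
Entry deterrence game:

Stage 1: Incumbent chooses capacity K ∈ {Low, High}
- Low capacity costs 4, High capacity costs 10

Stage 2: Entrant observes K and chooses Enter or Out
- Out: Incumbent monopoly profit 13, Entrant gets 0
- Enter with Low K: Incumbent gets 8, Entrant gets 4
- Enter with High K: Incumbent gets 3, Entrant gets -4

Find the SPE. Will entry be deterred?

SPE: (Low, Enter|Low, Out|High); Entry not deterred. Incumbent net profit = 4, Entrant gets 4

Work:
After Low K: Entrant enters (4 > 0)
After High K: Entrant stays out (-4 < 0)
Incumbent: Low → 8−4=4, High → 13−10=3
Incumbent chooses Low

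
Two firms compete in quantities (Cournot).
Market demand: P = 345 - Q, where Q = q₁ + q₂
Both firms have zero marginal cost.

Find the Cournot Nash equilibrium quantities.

q₁* = q₂* = 115.0; P* = 115.0

Work:
Profit: π_i = P·q_i = (a - q_i - q_j)·q_i
FOC: ∂π_i/∂q_i = a - 2q_i - q_j = 0
Reaction function: q_i = (345 - q_j)/2
Symmetry: q* = 345/3 = 115.0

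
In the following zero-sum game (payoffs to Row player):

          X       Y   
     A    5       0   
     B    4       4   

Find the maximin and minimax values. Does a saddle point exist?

Maximin = 4, Minimax = 4, Saddle: True

Work:
Row minimums: [0, 4] → maximin = 4
Column maximums: [5, 4] → minimax = 4
Saddle point exists! Game value = 4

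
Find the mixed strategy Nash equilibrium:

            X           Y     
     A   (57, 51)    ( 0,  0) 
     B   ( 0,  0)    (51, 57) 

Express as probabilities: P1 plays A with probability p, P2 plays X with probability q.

p = 0.5278, q = 0.4722

Work:
Find probabilities that make opponent indifferent:
P2 chooses q to make P1 indifferent between A and B
P1 chooses p to make P2 indifferent between X and Y
Mixed NE: P1 plays (A: 0.5278, B: 0.4722), P2 plays (X: 0.4722, Y: 0.5278)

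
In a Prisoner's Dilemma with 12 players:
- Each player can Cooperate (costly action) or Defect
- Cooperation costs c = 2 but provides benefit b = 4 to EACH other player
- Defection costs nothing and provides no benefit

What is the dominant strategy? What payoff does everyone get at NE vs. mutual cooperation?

Dominant: Defect; NE payoff = 0; Coop payoff = 42

Work:
Defect dominates (saves cost c = 2, benefit to others is external)
NE: All defect → everyone gets 0
If all cooperate: each receives (11)×4 - 2 = 42
Social dilemma: 42 > 0 but NE gives 0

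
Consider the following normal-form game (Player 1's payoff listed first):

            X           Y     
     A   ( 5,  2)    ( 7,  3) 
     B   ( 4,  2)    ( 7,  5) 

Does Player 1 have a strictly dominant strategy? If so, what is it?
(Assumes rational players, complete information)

No strictly dominant strategy exists for Player 1

Work:
A strategy strictly dominates another if it gives a strictly higher payoff against every opponent action. Compare each pair of P1's strategies column-by-column:
  A vs B: [5 vs 4, 7 vs 7] → A does not strictly dominate B (column Y: 7 ≤ 7)
  B vs A: [4 vs 5, 7 vs 7] → B does not strictly dominate A (column X: 4 ≤ 5)
No single strategy strictly dominates all others → no strictly dominant strategy.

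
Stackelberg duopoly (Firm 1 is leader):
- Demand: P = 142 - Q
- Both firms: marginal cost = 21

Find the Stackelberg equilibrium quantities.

q₁* (leader) = 60.5, q₂* (follower) = 30.25

Work:
Follower's reaction: q₂ = (a - c - q₁)/2
Leader substitutes: π₁ = q₁·(a - q₁ - (a-c-q₁)/2 - c)
FOC: q₁* = (142 - 21)/2 = 60.50
Then: q₂* = (142 - 21 - 60.5)/2 = 30.25
Leader has first-mover advantage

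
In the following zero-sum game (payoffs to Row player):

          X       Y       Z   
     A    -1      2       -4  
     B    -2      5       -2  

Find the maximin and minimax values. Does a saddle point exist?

Maximin = -2, Minimax = -2, Saddle: True

Work:
Row minimums: [-4, -2] → maximin = -2
Column maximums: [-1, 5, -2] → minimax = -2
Saddle point exists! Game value = -2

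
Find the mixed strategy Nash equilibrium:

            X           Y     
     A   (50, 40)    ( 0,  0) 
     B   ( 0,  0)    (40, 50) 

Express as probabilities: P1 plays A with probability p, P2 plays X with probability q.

p = 0.5556, q = 0.4444

Work:
Find probabilities that make opponent indifferent:
P2 chooses q to make P1 indifferent between A and B
P1 chooses p to make P2 indifferent between X and Y
Mixed NE: P1 plays (A: 0.5556, B: 0.4444), P2 plays (X: 0.4444, Y: 0.5556)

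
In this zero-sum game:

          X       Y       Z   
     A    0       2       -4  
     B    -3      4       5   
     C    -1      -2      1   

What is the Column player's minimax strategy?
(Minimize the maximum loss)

Column should play X, value = 0

Work:
Column player minimizes Row's maximum payoff:
Column X: max payoff to Row = 0
Column Y: max payoff to Row = 4
Column Z: max payoff to Row = 5
Minimum is 0, achieved by column X.
Minimax strategy: X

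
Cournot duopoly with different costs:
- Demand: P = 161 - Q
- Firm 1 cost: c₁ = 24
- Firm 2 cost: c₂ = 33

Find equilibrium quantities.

q₁* = 48.67, q₂* = 39.67

Work:
Reaction: q₁ = (161 - 24 - q₂)/2
Reaction: q₂ = (161 - 33 - q₁)/2
Solve simultaneously:
q₁* = (161 - 2×24 + 33)/3 = 48.67
q₂* = (161 - 2×33 + 24)/3 = 39.67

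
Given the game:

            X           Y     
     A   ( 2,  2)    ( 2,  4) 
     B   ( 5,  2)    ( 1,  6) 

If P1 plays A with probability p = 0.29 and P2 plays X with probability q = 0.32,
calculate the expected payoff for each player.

E[P1] = 2.1988, E[P2] = 4.3256

Work:
E[P1] = p·q·π₁(A,X) + p·(1-q)·π₁(A,Y) + (1-p)·q·π₁(B,X) + (1-p)·(1-q)·π₁(B,Y)
= 0.29·0.32·2 + 0.29·0.68·2 + 0.71·0.32·5 + 0.71·0.68·1
= 2.1988

E[P2] = 4.3256 (similar calculation)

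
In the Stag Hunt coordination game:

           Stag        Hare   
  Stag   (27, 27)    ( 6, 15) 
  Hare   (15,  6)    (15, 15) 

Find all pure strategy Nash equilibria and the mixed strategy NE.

Pure NE: (Stag, Stag) and (Hare, Hare); Mixed NE: p = 0.4286, q = 0.4286

Work:
Check pure NE:
(Stag, Stag): (27, 27) - no unilateral deviation beneficial
(Hare, Hare): (15, 15) - no unilateral deviation beneficial
Mixed NE: P1 plays Stag with p = 0.4286, P2 plays Stag with q = 0.4286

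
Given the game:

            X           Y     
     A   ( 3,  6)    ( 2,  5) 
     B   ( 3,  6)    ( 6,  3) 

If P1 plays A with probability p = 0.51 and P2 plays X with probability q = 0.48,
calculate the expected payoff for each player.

E[P1] = 3.4992, E[P2] = 4.9704

Work:
E[P1] = p·q·π₁(A,X) + p·(1-q)·π₁(A,Y) + (1-p)·q·π₁(B,X) + (1-p)·(1-q)·π₁(B,Y)
= 0.51·0.48·3 + 0.51·0.52·2 + 0.49·0.48·3 + 0.49·0.52·6
= 3.4992

E[P2] = 4.9704 (similar calculation)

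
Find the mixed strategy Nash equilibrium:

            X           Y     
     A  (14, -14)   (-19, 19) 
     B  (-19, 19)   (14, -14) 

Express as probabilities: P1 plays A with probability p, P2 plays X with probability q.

p = 0.5, q = 0.5

Work:
Find probabilities that make opponent indifferent:
P2 chooses q to make P1 indifferent between A and B
P1 chooses p to make P2 indifferent between X and Y
Mixed NE: P1 plays (A: 0.5, B: 0.5), P2 plays (X: 0.5, Y: 0.5)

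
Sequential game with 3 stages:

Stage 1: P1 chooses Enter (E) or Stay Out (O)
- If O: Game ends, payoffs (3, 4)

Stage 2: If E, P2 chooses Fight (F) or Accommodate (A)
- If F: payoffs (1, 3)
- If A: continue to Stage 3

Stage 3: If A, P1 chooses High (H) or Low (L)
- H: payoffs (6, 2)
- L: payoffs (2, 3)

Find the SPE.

SPE: (O, F, H); Outcome (3, 4)

Work:
Stage 3: P1 chooses H (6 vs 2)
Stage 2: P2: F->3, A->2 (anticipating H). Choose F
Stage 1: P1: O->3, E->1 (anticipating F, H). Choose O
SPE path: O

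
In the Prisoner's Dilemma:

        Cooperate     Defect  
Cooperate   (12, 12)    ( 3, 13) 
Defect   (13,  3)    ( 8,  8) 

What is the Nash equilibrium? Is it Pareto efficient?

(Defect, Defect) is NE; not Pareto efficient

Work:
Defect dominates Cooperate for both players:
If P2 cooperates: Defect (13) > Cooperate (12)
If P2 defects: Defect (8) > Cooperate (3)
NE: (Defect, Defect) with payoff (8, 8)
But (Cooperate, Cooperate) = (12, 12) Pareto dominates (8, 8)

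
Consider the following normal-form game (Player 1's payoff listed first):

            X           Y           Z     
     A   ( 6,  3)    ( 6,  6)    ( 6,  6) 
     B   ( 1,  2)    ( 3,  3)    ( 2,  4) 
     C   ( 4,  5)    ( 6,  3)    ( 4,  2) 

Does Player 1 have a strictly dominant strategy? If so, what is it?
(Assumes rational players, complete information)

No strictly dominant strategy exists for Player 1

Work:
A strategy strictly dominates another if it gives a strictly higher payoff against every opponent action. Compare each pair of P1's strategies column-by-column:
  A vs B: [6 vs 1, 6 vs 3, 6 vs 2] → A strictly dominates B
  A vs C: [6 vs 4, 6 vs 6, 6 vs 4] → A does not strictly dominate C (column Y: 6 ≤ 6)
  B vs A: [1 vs 6, 3 vs 6, 2 vs 6] → B does not strictly dominate A (column X: 1 ≤ 6)
  B vs C: [1 vs 4, 3 vs 6, 2 vs 4] → B does not strictly dominate C (column X: 1 ≤ 4)
  C vs A: [4 vs 6, 6 vs 6, 4 vs 6] → C does not strictly dominate A (column X: 4 ≤ 6)
  C vs B: [4 vs 1, 6 vs 3, 4 vs 2] → C strictly dominates B
No single strategy strictly dominates all others → no strictly dominant strategy.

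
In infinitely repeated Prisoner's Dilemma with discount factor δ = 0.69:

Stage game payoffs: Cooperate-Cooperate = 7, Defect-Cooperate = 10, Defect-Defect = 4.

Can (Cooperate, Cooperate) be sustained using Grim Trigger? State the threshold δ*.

δ* = 0.5; since δ = 0.69 ≥ 0.5, cooperation can be sustained

Work:
For Grim Trigger:
Cooperate forever: 7/(1-δ)
Defect then punished: 10 + 4·δ/(1-δ)
Need: 7/(1-δ) ≥ 10 + 4·δ/(1-δ)
Solving: δ ≥ (T-R)/(T-P) = (10-7)/(10-4) = 0.5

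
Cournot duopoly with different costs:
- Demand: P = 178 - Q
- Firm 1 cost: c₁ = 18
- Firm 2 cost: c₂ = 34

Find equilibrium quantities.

q₁* = 58.67, q₂* = 42.67

Work:
Reaction: q₁ = (178 - 18 - q₂)/2
Reaction: q₂ = (178 - 34 - q₁)/2
Solve simultaneously:
q₁* = (178 - 2×18 + 34)/3 = 58.67
q₂* = (178 - 2×34 + 18)/3 = 42.67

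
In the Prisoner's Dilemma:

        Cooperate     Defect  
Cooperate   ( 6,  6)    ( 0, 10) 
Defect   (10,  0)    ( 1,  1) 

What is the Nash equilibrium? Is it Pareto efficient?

(Defect, Defect) is NE; not Pareto efficient

Work:
Defect dominates Cooperate for both players:
If P2 cooperates: Defect (10) > Cooperate (6)
If P2 defects: Defect (1) > Cooperate (0)
NE: (Defect, Defect) with payoff (1, 1)
But (Cooperate, Cooperate) = (6, 6) Pareto dominates (1, 1)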